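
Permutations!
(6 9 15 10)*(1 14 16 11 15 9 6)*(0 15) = (0 15 10 1 14 16 11) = [15, 14, 2, 3, 4, 5, 6, 7, 8, 9, 1, 0, 12, 13, 16, 10, 11]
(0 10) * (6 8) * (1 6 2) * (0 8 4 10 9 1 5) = (0 9 1 6 4 10 8 2 5) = [9, 6, 5, 3, 10, 0, 4, 7, 2, 1, 8]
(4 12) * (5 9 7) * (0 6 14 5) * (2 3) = [6, 1, 3, 2, 12, 9, 14, 0, 8, 7, 10, 11, 4, 13, 5] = (0 6 14 5 9 7)(2 3)(4 12)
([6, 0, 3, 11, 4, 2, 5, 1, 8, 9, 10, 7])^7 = [1, 7, 5, 2, 4, 6, 0, 11, 8, 9, 10, 3]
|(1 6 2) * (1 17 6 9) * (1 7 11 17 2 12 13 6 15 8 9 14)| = |(1 14)(6 12 13)(7 11 17 15 8 9)| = 6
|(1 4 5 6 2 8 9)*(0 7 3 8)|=|(0 7 3 8 9 1 4 5 6 2)|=10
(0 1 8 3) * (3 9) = (0 1 8 9 3) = [1, 8, 2, 0, 4, 5, 6, 7, 9, 3]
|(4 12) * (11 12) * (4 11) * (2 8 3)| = |(2 8 3)(11 12)| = 6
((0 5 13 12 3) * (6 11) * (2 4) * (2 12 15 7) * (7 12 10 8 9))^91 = (0 5 13 15 12 3)(2 4 10 8 9 7)(6 11)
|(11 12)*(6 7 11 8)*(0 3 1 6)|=8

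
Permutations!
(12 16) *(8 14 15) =[0, 1, 2, 3, 4, 5, 6, 7, 14, 9, 10, 11, 16, 13, 15, 8, 12] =(8 14 15)(12 16)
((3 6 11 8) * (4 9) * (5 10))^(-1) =((3 6 11 8)(4 9)(5 10))^(-1) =(3 8 11 6)(4 9)(5 10)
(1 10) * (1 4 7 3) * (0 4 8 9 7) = (0 4)(1 10 8 9 7 3) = [4, 10, 2, 1, 0, 5, 6, 3, 9, 7, 8]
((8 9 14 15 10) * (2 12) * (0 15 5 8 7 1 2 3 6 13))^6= ((0 15 10 7 1 2 12 3 6 13)(5 8 9 14))^6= (0 12 10 6 1)(2 15 3 7 13)(5 9)(8 14)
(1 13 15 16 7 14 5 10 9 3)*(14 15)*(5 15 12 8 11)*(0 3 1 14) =(0 3 14 15 16 7 12 8 11 5 10 9 1 13) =[3, 13, 2, 14, 4, 10, 6, 12, 11, 1, 9, 5, 8, 0, 15, 16, 7]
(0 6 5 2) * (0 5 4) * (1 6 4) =(0 4)(1 6)(2 5) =[4, 6, 5, 3, 0, 2, 1]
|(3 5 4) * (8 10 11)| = 3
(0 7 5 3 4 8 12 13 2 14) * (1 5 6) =[7, 5, 14, 4, 8, 3, 1, 6, 12, 9, 10, 11, 13, 2, 0] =(0 7 6 1 5 3 4 8 12 13 2 14)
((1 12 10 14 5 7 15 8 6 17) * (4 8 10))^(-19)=((1 12 4 8 6 17)(5 7 15 10 14))^(-19)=(1 17 6 8 4 12)(5 7 15 10 14)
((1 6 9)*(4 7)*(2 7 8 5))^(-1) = (1 9 6)(2 5 8 4 7)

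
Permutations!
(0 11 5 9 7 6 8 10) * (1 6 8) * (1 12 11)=(0 1 6 12 11 5 9 7 8 10)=[1, 6, 2, 3, 4, 9, 12, 8, 10, 7, 0, 5, 11]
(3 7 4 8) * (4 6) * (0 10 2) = (0 10 2)(3 7 6 4 8) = [10, 1, 0, 7, 8, 5, 4, 6, 3, 9, 2]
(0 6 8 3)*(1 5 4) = (0 6 8 3)(1 5 4) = [6, 5, 2, 0, 1, 4, 8, 7, 3]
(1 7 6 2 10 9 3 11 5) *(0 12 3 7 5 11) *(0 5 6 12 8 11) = (0 8 11)(1 6 2 10 9 7 12 3 5) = [8, 6, 10, 5, 4, 1, 2, 12, 11, 7, 9, 0, 3]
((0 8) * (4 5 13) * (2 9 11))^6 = ((0 8)(2 9 11)(4 5 13))^6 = (13)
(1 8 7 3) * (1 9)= (1 8 7 3 9)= [0, 8, 2, 9, 4, 5, 6, 3, 7, 1]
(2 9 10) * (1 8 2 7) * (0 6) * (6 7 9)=(0 7 1 8 2 6)(9 10)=[7, 8, 6, 3, 4, 5, 0, 1, 2, 10, 9]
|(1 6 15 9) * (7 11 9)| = 6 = |(1 6 15 7 11 9)|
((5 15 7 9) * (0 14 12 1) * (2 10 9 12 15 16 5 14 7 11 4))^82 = (16)(0 12)(1 7)(2 11 14 10 4 15 9)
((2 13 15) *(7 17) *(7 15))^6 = ((2 13 7 17 15))^6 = (2 13 7 17 15)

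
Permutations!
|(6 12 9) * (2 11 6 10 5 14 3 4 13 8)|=12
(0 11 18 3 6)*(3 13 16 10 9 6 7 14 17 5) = [11, 1, 2, 7, 4, 3, 0, 14, 8, 6, 9, 18, 12, 16, 17, 15, 10, 5, 13] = (0 11 18 13 16 10 9 6)(3 7 14 17 5)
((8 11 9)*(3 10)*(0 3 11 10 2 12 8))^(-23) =(0 3 2 12 8 10 11 9)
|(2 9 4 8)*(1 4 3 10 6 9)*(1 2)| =|(1 4 8)(3 10 6 9)| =12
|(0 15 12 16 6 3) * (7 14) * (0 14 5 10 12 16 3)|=12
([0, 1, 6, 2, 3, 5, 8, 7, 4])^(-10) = [0, 1, 2, 3, 4, 5, 6, 7, 8]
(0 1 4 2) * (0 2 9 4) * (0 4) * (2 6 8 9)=[1, 4, 6, 3, 2, 5, 8, 7, 9, 0]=(0 1 4 2 6 8 9)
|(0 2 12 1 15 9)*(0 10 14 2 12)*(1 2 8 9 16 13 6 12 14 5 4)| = 14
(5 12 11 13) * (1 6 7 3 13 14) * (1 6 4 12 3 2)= [0, 4, 1, 13, 12, 3, 7, 2, 8, 9, 10, 14, 11, 5, 6]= (1 4 12 11 14 6 7 2)(3 13 5)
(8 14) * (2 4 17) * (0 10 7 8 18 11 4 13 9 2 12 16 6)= (0 10 7 8 14 18 11 4 17 12 16 6)(2 13 9)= [10, 1, 13, 3, 17, 5, 0, 8, 14, 2, 7, 4, 16, 9, 18, 15, 6, 12, 11]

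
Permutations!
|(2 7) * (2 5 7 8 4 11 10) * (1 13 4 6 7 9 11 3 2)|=12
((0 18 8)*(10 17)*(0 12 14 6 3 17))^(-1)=((0 18 8 12 14 6 3 17 10))^(-1)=(0 10 17 3 6 14 12 8 18)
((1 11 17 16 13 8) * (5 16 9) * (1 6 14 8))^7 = (17)(6 14 8)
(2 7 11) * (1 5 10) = (1 5 10)(2 7 11) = [0, 5, 7, 3, 4, 10, 6, 11, 8, 9, 1, 2]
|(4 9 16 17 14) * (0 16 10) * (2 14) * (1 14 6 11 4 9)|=11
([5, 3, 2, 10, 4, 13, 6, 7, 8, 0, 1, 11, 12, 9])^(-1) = (0 9 13 5)(1 10 3)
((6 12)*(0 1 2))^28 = ((0 1 2)(6 12))^28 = (12)(0 1 2)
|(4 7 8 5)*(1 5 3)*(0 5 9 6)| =9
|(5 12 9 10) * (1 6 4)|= |(1 6 4)(5 12 9 10)|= 12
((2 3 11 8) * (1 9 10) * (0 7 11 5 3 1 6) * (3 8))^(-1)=(0 6 10 9 1 2 8 5 3 11 7)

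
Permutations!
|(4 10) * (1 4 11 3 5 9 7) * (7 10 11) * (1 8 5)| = 20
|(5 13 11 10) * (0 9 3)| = 12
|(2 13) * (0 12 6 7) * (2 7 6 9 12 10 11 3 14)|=|(0 10 11 3 14 2 13 7)(9 12)|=8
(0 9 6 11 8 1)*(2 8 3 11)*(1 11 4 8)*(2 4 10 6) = (0 9 2 1)(3 10 6 4 8 11) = [9, 0, 1, 10, 8, 5, 4, 7, 11, 2, 6, 3]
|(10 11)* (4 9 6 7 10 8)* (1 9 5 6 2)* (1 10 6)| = 8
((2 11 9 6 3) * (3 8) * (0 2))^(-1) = ((0 2 11 9 6 8 3))^(-1) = (0 3 8 6 9 11 2)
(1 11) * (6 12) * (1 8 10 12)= (1 11 8 10 12 6)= [0, 11, 2, 3, 4, 5, 1, 7, 10, 9, 12, 8, 6]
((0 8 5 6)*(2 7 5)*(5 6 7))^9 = ((0 8 2 5 7 6))^9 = (0 5)(2 6)(7 8)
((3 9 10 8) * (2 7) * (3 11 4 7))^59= (2 10 4 3 8 7 9 11)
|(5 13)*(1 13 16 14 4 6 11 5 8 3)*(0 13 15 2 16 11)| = 22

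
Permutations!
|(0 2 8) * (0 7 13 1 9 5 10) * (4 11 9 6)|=|(0 2 8 7 13 1 6 4 11 9 5 10)|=12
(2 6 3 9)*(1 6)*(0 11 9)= (0 11 9 2 1 6 3)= [11, 6, 1, 0, 4, 5, 3, 7, 8, 2, 10, 9]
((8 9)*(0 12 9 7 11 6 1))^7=(0 1 6 11 7 8 9 12)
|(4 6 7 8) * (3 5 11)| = 12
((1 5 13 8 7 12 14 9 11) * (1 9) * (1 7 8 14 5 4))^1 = (1 4)(5 13 14 7 12)(9 11)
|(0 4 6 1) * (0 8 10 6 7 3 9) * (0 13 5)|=|(0 4 7 3 9 13 5)(1 8 10 6)|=28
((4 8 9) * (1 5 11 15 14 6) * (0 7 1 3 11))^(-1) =(0 5 1 7)(3 6 14 15 11)(4 9 8) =((0 7 1 5)(3 11 15 14 6)(4 8 9))^(-1)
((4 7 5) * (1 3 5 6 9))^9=((1 3 5 4 7 6 9))^9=(1 5 7 9 3 4 6)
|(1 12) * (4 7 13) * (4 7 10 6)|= 6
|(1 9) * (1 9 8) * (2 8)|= 3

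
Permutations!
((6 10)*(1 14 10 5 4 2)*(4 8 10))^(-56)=(14)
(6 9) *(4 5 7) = [0, 1, 2, 3, 5, 7, 9, 4, 8, 6] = (4 5 7)(6 9)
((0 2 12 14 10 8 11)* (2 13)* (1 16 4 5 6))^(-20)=((0 13 2 12 14 10 8 11)(1 16 4 5 6))^(-20)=(16)(0 14)(2 8)(10 13)(11 12)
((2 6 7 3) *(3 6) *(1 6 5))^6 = ((1 6 7 5)(2 3))^6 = (1 7)(5 6)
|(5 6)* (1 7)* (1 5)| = |(1 7 5 6)| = 4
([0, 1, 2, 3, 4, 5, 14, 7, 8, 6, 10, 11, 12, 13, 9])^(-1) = (6 9 14)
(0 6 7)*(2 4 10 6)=(0 2 4 10 6 7)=[2, 1, 4, 3, 10, 5, 7, 0, 8, 9, 6]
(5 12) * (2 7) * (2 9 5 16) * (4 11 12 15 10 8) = (2 7 9 5 15 10 8 4 11 12 16) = [0, 1, 7, 3, 11, 15, 6, 9, 4, 5, 8, 12, 16, 13, 14, 10, 2]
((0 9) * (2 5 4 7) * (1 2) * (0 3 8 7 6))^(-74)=((0 9 3 8 7 1 2 5 4 6))^(-74)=(0 2 3 4 7)(1 9 5 8 6)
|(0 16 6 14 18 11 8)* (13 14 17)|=|(0 16 6 17 13 14 18 11 8)|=9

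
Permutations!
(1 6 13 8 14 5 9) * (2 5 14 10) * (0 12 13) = [12, 6, 5, 3, 4, 9, 0, 7, 10, 1, 2, 11, 13, 8, 14] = (14)(0 12 13 8 10 2 5 9 1 6)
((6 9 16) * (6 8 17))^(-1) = ((6 9 16 8 17))^(-1) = (6 17 8 16 9)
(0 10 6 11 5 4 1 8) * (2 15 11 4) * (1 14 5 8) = [10, 1, 15, 3, 14, 2, 4, 7, 0, 9, 6, 8, 12, 13, 5, 11] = (0 10 6 4 14 5 2 15 11 8)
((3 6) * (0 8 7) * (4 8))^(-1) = (0 7 8 4)(3 6)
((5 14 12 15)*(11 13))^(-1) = (5 15 12 14)(11 13)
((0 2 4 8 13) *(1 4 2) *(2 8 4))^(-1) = (0 13 8 2 1)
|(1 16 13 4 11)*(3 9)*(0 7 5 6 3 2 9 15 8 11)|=12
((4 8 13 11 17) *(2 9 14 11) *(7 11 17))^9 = (2 14 4 13 9 17 8)(7 11)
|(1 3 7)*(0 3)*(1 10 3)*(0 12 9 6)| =|(0 1 12 9 6)(3 7 10)| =15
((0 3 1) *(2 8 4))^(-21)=(8)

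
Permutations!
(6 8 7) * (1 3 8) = (1 3 8 7 6) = [0, 3, 2, 8, 4, 5, 1, 6, 7]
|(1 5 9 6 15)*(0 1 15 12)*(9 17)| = 7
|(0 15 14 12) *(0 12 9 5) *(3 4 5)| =7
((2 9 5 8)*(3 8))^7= ((2 9 5 3 8))^7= (2 5 8 9 3)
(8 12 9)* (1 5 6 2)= (1 5 6 2)(8 12 9)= [0, 5, 1, 3, 4, 6, 2, 7, 12, 8, 10, 11, 9]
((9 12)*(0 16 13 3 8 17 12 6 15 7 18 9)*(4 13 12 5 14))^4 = ((0 16 12)(3 8 17 5 14 4 13)(6 15 7 18 9))^4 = (0 16 12)(3 14 8 4 17 13 5)(6 9 18 7 15)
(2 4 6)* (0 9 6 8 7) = (0 9 6 2 4 8 7) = [9, 1, 4, 3, 8, 5, 2, 0, 7, 6]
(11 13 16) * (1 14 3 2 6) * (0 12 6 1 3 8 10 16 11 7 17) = (0 12 6 3 2 1 14 8 10 16 7 17)(11 13) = [12, 14, 1, 2, 4, 5, 3, 17, 10, 9, 16, 13, 6, 11, 8, 15, 7, 0]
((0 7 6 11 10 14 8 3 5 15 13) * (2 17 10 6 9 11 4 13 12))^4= (0 6 7 4 9 13 11)(2 8 12 14 15 10 5 17 3)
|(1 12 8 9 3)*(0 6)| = |(0 6)(1 12 8 9 3)| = 10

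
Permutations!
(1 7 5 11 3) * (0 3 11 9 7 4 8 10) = (11)(0 3 1 4 8 10)(5 9 7) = [3, 4, 2, 1, 8, 9, 6, 5, 10, 7, 0, 11]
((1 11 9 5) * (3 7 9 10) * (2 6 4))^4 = (1 7 11 9 10 5 3)(2 6 4)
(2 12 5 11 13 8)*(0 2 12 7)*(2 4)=(0 4 2 7)(5 11 13 8 12)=[4, 1, 7, 3, 2, 11, 6, 0, 12, 9, 10, 13, 5, 8]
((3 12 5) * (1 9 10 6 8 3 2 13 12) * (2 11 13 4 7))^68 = ((1 9 10 6 8 3)(2 4 7)(5 11 13 12))^68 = (13)(1 10 8)(2 7 4)(3 9 6)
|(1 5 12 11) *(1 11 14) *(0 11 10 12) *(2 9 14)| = |(0 11 10 12 2 9 14 1 5)| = 9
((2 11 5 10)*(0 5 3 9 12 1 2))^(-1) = (0 10 5)(1 12 9 3 11 2)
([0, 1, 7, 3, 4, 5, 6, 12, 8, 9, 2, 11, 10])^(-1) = [0, 1, 10, 3, 4, 5, 6, 2, 8, 9, 12, 11, 7]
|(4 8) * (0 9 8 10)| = |(0 9 8 4 10)| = 5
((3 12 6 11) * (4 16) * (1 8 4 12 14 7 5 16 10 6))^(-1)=((1 8 4 10 6 11 3 14 7 5 16 12))^(-1)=(1 12 16 5 7 14 3 11 6 10 4 8)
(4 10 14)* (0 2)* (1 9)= (0 2)(1 9)(4 10 14)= [2, 9, 0, 3, 10, 5, 6, 7, 8, 1, 14, 11, 12, 13, 4]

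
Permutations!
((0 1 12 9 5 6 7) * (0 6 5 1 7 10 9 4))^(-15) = (0 7 6 10 9 1 12 4)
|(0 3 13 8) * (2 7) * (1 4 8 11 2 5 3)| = 12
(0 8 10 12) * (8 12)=(0 12)(8 10)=[12, 1, 2, 3, 4, 5, 6, 7, 10, 9, 8, 11, 0]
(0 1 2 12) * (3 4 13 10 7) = (0 1 2 12)(3 4 13 10 7) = [1, 2, 12, 4, 13, 5, 6, 3, 8, 9, 7, 11, 0, 10]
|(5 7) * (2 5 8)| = 4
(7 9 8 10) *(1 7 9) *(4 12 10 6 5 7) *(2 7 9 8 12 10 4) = [0, 2, 7, 3, 10, 9, 5, 1, 6, 12, 8, 11, 4] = (1 2 7)(4 10 8 6 5 9 12)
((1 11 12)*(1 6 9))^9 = (1 9 6 12 11)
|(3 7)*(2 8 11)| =6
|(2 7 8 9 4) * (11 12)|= 10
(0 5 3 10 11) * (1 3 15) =(0 5 15 1 3 10 11) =[5, 3, 2, 10, 4, 15, 6, 7, 8, 9, 11, 0, 12, 13, 14, 1]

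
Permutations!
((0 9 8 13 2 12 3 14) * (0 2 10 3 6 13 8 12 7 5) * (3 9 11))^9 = (0 3 2 5 11 14 7)(6 12 9 10 13)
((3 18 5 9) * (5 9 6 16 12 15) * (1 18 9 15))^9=((1 18 15 5 6 16 12)(3 9))^9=(1 15 6 12 18 5 16)(3 9)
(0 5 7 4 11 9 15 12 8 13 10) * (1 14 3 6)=(0 5 7 4 11 9 15 12 8 13 10)(1 14 3 6)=[5, 14, 2, 6, 11, 7, 1, 4, 13, 15, 0, 9, 8, 10, 3, 12]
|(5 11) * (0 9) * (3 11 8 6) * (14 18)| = 10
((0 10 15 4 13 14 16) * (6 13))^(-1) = ((0 10 15 4 6 13 14 16))^(-1) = (0 16 14 13 6 4 15 10)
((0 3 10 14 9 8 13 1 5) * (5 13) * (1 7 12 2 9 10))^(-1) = (0 5 8 9 2 12 7 13 1 3)(10 14)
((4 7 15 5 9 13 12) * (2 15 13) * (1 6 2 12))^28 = ((1 6 2 15 5 9 12 4 7 13))^28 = (1 7 12 5 2)(4 9 15 6 13)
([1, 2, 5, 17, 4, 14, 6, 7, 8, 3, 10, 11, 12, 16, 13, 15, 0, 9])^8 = [1, 2, 5, 9, 4, 14, 6, 7, 8, 17, 10, 11, 12, 16, 13, 15, 0, 3]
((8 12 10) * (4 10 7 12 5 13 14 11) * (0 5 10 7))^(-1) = (0 12 7 4 11 14 13 5)(8 10)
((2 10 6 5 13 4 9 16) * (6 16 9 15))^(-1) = (2 16 10)(4 13 5 6 15)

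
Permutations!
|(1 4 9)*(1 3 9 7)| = |(1 4 7)(3 9)| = 6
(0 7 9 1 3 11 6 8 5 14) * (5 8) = [7, 3, 2, 11, 4, 14, 5, 9, 8, 1, 10, 6, 12, 13, 0] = (0 7 9 1 3 11 6 5 14)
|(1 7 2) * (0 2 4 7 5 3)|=|(0 2 1 5 3)(4 7)|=10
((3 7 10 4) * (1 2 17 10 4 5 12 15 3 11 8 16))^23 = ((1 2 17 10 5 12 15 3 7 4 11 8 16))^23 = (1 11 3 5 2 8 7 12 17 16 4 15 10)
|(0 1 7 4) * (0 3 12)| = 6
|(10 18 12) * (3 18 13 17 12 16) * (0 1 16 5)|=12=|(0 1 16 3 18 5)(10 13 17 12)|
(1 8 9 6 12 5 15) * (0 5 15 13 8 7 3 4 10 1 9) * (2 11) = (0 5 13 8)(1 7 3 4 10)(2 11)(6 12 15 9) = [5, 7, 11, 4, 10, 13, 12, 3, 0, 6, 1, 2, 15, 8, 14, 9]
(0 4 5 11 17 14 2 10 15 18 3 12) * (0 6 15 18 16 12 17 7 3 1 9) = (0 4 5 11 7 3 17 14 2 10 18 1 9)(6 15 16 12) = [4, 9, 10, 17, 5, 11, 15, 3, 8, 0, 18, 7, 6, 13, 2, 16, 12, 14, 1]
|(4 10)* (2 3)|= 2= |(2 3)(4 10)|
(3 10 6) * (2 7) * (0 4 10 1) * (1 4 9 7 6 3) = (0 9 7 2 6 1)(3 4 10) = [9, 0, 6, 4, 10, 5, 1, 2, 8, 7, 3]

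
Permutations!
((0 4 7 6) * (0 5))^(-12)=((0 4 7 6 5))^(-12)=(0 6 4 5 7)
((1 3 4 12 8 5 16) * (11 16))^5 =((1 3 4 12 8 5 11 16))^5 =(1 5 4 16 8 3 11 12)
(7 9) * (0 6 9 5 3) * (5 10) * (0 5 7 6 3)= [3, 1, 2, 5, 4, 0, 9, 10, 8, 6, 7]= (0 3 5)(6 9)(7 10)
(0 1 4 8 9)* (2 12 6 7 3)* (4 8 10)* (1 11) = (0 11 1 8 9)(2 12 6 7 3)(4 10) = [11, 8, 12, 2, 10, 5, 7, 3, 9, 0, 4, 1, 6]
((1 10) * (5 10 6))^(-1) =(1 10 5 6)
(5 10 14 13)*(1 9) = (1 9)(5 10 14 13) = [0, 9, 2, 3, 4, 10, 6, 7, 8, 1, 14, 11, 12, 5, 13]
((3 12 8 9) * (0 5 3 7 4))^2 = (0 3 8 7)(4 5 12 9)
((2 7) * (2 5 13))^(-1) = (2 13 5 7)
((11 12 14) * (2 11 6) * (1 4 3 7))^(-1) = (1 7 3 4)(2 6 14 12 11)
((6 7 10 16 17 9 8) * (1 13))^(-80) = (6 17 7 9 10 8 16) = ((1 13)(6 7 10 16 17 9 8))^(-80)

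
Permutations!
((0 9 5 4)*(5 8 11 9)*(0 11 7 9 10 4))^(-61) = (0 5)(4 10 11)(7 8 9)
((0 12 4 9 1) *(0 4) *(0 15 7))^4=((0 12 15 7)(1 4 9))^4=(15)(1 4 9)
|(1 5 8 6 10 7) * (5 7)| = 4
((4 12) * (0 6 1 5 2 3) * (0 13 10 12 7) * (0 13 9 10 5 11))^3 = (0 11 1 6)(2 10 7)(3 12 13)(4 5 9)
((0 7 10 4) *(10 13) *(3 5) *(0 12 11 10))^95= ((0 7 13)(3 5)(4 12 11 10))^95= (0 13 7)(3 5)(4 10 11 12)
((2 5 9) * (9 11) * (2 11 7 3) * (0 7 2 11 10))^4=(0 9 3)(7 10 11)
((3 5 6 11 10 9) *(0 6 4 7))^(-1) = (0 7 4 5 3 9 10 11 6)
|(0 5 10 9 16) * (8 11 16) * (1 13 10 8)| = |(0 5 8 11 16)(1 13 10 9)| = 20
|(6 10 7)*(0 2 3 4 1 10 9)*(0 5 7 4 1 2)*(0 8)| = |(0 8)(1 10 4 2 3)(5 7 6 9)| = 20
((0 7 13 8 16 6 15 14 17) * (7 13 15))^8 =(0 17 14 15 7 6 16 8 13)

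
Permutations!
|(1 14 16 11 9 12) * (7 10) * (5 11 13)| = 8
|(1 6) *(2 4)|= 2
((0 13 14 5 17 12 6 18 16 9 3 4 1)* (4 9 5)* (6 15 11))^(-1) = ((0 13 14 4 1)(3 9)(5 17 12 15 11 6 18 16))^(-1) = (0 1 4 14 13)(3 9)(5 16 18 6 11 15 12 17)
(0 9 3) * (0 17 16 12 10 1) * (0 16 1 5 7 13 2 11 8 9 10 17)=(0 10 5 7 13 2 11 8 9 3)(1 16 12 17)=[10, 16, 11, 0, 4, 7, 6, 13, 9, 3, 5, 8, 17, 2, 14, 15, 12, 1]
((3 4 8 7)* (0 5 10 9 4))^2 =(0 10 4 7)(3 5 9 8)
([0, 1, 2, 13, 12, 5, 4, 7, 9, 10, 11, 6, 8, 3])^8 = [0, 1, 2, 3, 12, 5, 4, 7, 9, 10, 11, 6, 8, 13]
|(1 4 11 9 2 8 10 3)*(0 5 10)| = 10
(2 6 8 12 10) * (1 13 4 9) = [0, 13, 6, 3, 9, 5, 8, 7, 12, 1, 2, 11, 10, 4] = (1 13 4 9)(2 6 8 12 10)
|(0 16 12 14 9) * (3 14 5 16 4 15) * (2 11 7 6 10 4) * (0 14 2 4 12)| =12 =|(0 4 15 3 2 11 7 6 10 12 5 16)(9 14)|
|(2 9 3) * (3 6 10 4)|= 6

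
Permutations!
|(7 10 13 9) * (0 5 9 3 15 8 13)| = 20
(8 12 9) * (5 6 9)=(5 6 9 8 12)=[0, 1, 2, 3, 4, 6, 9, 7, 12, 8, 10, 11, 5]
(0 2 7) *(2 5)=(0 5 2 7)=[5, 1, 7, 3, 4, 2, 6, 0]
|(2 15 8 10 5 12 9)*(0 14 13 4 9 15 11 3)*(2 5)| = 13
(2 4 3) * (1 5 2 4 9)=(1 5 2 9)(3 4)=[0, 5, 9, 4, 3, 2, 6, 7, 8, 1]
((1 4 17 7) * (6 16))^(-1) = ((1 4 17 7)(6 16))^(-1) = (1 7 17 4)(6 16)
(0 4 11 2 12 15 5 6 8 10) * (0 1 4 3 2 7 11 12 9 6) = (0 3 2 9 6 8 10 1 4 12 15 5)(7 11) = [3, 4, 9, 2, 12, 0, 8, 11, 10, 6, 1, 7, 15, 13, 14, 5]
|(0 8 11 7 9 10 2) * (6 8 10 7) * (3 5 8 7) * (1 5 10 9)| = 30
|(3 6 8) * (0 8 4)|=5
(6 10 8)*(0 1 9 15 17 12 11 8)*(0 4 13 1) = (1 9 15 17 12 11 8 6 10 4 13) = [0, 9, 2, 3, 13, 5, 10, 7, 6, 15, 4, 8, 11, 1, 14, 17, 16, 12]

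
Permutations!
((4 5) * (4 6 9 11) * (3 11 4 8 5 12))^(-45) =(3 5 4 11 6 12 8 9)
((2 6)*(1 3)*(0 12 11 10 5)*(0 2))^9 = ((0 12 11 10 5 2 6)(1 3))^9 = (0 11 5 6 12 10 2)(1 3)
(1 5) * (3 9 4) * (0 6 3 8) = (0 6 3 9 4 8)(1 5) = [6, 5, 2, 9, 8, 1, 3, 7, 0, 4]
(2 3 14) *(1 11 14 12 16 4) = (1 11 14 2 3 12 16 4) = [0, 11, 3, 12, 1, 5, 6, 7, 8, 9, 10, 14, 16, 13, 2, 15, 4]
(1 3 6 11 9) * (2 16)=(1 3 6 11 9)(2 16)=[0, 3, 16, 6, 4, 5, 11, 7, 8, 1, 10, 9, 12, 13, 14, 15, 2]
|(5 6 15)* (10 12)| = 6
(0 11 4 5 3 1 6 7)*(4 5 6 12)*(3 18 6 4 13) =[11, 12, 2, 1, 4, 18, 7, 0, 8, 9, 10, 5, 13, 3, 14, 15, 16, 17, 6] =(0 11 5 18 6 7)(1 12 13 3)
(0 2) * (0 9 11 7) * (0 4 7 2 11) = (0 11 2 9)(4 7) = [11, 1, 9, 3, 7, 5, 6, 4, 8, 0, 10, 2]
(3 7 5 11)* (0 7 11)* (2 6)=(0 7 5)(2 6)(3 11)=[7, 1, 6, 11, 4, 0, 2, 5, 8, 9, 10, 3]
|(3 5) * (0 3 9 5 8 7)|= |(0 3 8 7)(5 9)|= 4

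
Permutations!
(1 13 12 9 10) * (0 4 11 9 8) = (0 4 11 9 10 1 13 12 8) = [4, 13, 2, 3, 11, 5, 6, 7, 0, 10, 1, 9, 8, 12]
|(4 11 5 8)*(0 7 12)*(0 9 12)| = 4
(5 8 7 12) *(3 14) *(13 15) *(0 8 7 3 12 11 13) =(0 8 3 14 12 5 7 11 13 15) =[8, 1, 2, 14, 4, 7, 6, 11, 3, 9, 10, 13, 5, 15, 12, 0]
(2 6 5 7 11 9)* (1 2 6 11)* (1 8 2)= (2 11 9 6 5 7 8)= [0, 1, 11, 3, 4, 7, 5, 8, 2, 6, 10, 9]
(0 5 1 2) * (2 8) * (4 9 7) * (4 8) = [5, 4, 0, 3, 9, 1, 6, 8, 2, 7] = (0 5 1 4 9 7 8 2)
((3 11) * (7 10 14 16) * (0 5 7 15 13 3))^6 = ((0 5 7 10 14 16 15 13 3 11))^6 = (0 15 7 3 14)(5 13 10 11 16)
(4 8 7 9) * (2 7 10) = (2 7 9 4 8 10) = [0, 1, 7, 3, 8, 5, 6, 9, 10, 4, 2]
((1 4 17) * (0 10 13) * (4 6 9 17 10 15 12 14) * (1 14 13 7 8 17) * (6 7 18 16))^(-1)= (0 13 12 15)(1 9 6 16 18 10 4 14 17 8 7)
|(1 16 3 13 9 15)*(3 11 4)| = 8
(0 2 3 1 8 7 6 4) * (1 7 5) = (0 2 3 7 6 4)(1 8 5) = [2, 8, 3, 7, 0, 1, 4, 6, 5]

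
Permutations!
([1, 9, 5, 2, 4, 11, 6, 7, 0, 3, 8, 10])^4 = [2, 5, 8, 10, 4, 0, 6, 7, 3, 11, 9, 1]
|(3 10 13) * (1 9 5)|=|(1 9 5)(3 10 13)|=3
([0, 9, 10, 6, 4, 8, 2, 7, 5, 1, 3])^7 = [0, 9, 6, 10, 4, 8, 3, 7, 5, 1, 2]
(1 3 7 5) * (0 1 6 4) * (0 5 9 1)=(1 3 7 9)(4 5 6)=[0, 3, 2, 7, 5, 6, 4, 9, 8, 1]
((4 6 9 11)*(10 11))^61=(4 6 9 10 11)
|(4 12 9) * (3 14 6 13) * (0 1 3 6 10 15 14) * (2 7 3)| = |(0 1 2 7 3)(4 12 9)(6 13)(10 15 14)| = 30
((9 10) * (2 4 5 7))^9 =((2 4 5 7)(9 10))^9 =(2 4 5 7)(9 10)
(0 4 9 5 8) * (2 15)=(0 4 9 5 8)(2 15)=[4, 1, 15, 3, 9, 8, 6, 7, 0, 5, 10, 11, 12, 13, 14, 2]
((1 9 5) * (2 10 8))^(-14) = (1 9 5)(2 10 8)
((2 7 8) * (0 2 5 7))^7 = (0 2)(5 7 8)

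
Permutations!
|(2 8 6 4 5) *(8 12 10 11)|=|(2 12 10 11 8 6 4 5)|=8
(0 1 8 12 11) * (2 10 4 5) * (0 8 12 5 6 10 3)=(0 1 12 11 8 5 2 3)(4 6 10)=[1, 12, 3, 0, 6, 2, 10, 7, 5, 9, 4, 8, 11]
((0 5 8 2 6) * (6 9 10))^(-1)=((0 5 8 2 9 10 6))^(-1)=(0 6 10 9 2 8 5)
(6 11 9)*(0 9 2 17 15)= (0 9 6 11 2 17 15)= [9, 1, 17, 3, 4, 5, 11, 7, 8, 6, 10, 2, 12, 13, 14, 0, 16, 15]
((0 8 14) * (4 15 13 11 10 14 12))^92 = ((0 8 12 4 15 13 11 10 14))^92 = (0 12 15 11 14 8 4 13 10)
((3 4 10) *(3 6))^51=(3 6 10 4)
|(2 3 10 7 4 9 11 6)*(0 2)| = |(0 2 3 10 7 4 9 11 6)| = 9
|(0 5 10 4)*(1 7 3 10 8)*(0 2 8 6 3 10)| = 12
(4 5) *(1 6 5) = (1 6 5 4) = [0, 6, 2, 3, 1, 4, 5]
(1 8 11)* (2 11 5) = [0, 8, 11, 3, 4, 2, 6, 7, 5, 9, 10, 1] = (1 8 5 2 11)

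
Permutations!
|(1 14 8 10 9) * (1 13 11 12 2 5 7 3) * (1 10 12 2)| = 8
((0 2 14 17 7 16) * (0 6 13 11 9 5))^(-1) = (0 5 9 11 13 6 16 7 17 14 2)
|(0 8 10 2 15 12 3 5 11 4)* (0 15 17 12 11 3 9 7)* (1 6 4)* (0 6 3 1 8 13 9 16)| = 42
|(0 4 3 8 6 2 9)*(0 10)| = |(0 4 3 8 6 2 9 10)| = 8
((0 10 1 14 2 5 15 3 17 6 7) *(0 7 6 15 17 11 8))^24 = (0 1 2 17 3 8 10 14 5 15 11)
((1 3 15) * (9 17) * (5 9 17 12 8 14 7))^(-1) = ((17)(1 3 15)(5 9 12 8 14 7))^(-1) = (17)(1 15 3)(5 7 14 8 12 9)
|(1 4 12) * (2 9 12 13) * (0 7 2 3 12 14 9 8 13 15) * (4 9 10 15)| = |(0 7 2 8 13 3 12 1 9 14 10 15)| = 12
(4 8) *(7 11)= [0, 1, 2, 3, 8, 5, 6, 11, 4, 9, 10, 7]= (4 8)(7 11)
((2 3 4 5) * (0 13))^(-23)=(0 13)(2 3 4 5)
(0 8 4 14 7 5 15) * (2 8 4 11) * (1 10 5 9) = (0 4 14 7 9 1 10 5 15)(2 8 11) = [4, 10, 8, 3, 14, 15, 6, 9, 11, 1, 5, 2, 12, 13, 7, 0]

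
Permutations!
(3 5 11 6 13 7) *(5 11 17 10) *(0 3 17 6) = [3, 1, 2, 11, 4, 6, 13, 17, 8, 9, 5, 0, 12, 7, 14, 15, 16, 10] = (0 3 11)(5 6 13 7 17 10)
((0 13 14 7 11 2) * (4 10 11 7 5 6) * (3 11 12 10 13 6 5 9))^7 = (0 11 9 13 6 2 3 14 4)(10 12)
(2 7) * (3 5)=(2 7)(3 5)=[0, 1, 7, 5, 4, 3, 6, 2]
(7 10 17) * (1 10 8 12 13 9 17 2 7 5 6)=(1 10 2 7 8 12 13 9 17 5 6)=[0, 10, 7, 3, 4, 6, 1, 8, 12, 17, 2, 11, 13, 9, 14, 15, 16, 5]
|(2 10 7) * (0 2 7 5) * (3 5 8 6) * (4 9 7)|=21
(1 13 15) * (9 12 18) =[0, 13, 2, 3, 4, 5, 6, 7, 8, 12, 10, 11, 18, 15, 14, 1, 16, 17, 9] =(1 13 15)(9 12 18)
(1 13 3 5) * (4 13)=[0, 4, 2, 5, 13, 1, 6, 7, 8, 9, 10, 11, 12, 3]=(1 4 13 3 5)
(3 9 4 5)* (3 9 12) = (3 12)(4 5 9) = [0, 1, 2, 12, 5, 9, 6, 7, 8, 4, 10, 11, 3]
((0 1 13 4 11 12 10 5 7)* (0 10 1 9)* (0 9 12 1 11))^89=(0 4 13 1 11 12)(5 10 7)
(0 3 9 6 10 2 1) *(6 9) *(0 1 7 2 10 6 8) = (10)(0 3 8)(2 7) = [3, 1, 7, 8, 4, 5, 6, 2, 0, 9, 10]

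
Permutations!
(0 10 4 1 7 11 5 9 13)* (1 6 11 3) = (0 10 4 6 11 5 9 13)(1 7 3) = [10, 7, 2, 1, 6, 9, 11, 3, 8, 13, 4, 5, 12, 0]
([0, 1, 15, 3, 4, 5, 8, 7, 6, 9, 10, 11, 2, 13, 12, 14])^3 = (2 12 14 15)(6 8)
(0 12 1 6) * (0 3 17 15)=(0 12 1 6 3 17 15)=[12, 6, 2, 17, 4, 5, 3, 7, 8, 9, 10, 11, 1, 13, 14, 0, 16, 15]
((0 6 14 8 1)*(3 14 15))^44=((0 6 15 3 14 8 1))^44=(0 15 14 1 6 3 8)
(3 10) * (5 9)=(3 10)(5 9)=[0, 1, 2, 10, 4, 9, 6, 7, 8, 5, 3]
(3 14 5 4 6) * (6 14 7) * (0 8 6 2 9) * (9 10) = [8, 1, 10, 7, 14, 4, 3, 2, 6, 0, 9, 11, 12, 13, 5] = (0 8 6 3 7 2 10 9)(4 14 5)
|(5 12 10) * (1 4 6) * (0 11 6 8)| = |(0 11 6 1 4 8)(5 12 10)| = 6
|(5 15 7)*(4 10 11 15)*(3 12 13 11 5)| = 6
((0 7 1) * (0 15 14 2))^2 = ((0 7 1 15 14 2))^2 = (0 1 14)(2 7 15)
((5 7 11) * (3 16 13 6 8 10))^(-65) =(3 16 13 6 8 10)(5 7 11)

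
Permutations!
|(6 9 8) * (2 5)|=6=|(2 5)(6 9 8)|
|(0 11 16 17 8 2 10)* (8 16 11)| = |(0 8 2 10)(16 17)| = 4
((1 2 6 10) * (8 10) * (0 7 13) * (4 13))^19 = ((0 7 4 13)(1 2 6 8 10))^19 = (0 13 4 7)(1 10 8 6 2)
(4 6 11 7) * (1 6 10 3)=(1 6 11 7 4 10 3)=[0, 6, 2, 1, 10, 5, 11, 4, 8, 9, 3, 7]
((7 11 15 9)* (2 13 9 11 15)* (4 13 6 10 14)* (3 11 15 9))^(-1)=((15)(2 6 10 14 4 13 3 11)(7 9))^(-1)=(15)(2 11 3 13 4 14 10 6)(7 9)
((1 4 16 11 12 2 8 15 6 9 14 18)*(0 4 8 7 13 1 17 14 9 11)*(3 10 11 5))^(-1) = ((0 4 16)(1 8 15 6 5 3 10 11 12 2 7 13)(14 18 17))^(-1) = (0 16 4)(1 13 7 2 12 11 10 3 5 6 15 8)(14 17 18)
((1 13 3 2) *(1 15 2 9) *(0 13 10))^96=(15)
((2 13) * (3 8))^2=(13)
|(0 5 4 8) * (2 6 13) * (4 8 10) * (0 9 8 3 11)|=|(0 5 3 11)(2 6 13)(4 10)(8 9)|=12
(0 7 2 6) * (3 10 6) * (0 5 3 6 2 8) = (0 7 8)(2 6 5 3 10) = [7, 1, 6, 10, 4, 3, 5, 8, 0, 9, 2]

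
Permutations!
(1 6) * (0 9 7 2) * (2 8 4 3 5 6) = (0 9 7 8 4 3 5 6 1 2) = [9, 2, 0, 5, 3, 6, 1, 8, 4, 7]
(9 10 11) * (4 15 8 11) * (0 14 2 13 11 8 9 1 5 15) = [14, 5, 13, 3, 0, 15, 6, 7, 8, 10, 4, 1, 12, 11, 2, 9] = (0 14 2 13 11 1 5 15 9 10 4)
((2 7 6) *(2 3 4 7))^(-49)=((3 4 7 6))^(-49)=(3 6 7 4)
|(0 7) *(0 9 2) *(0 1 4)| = 6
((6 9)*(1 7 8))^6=(9)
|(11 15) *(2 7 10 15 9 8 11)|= 12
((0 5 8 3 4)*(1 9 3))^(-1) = ((0 5 8 1 9 3 4))^(-1) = (0 4 3 9 1 8 5)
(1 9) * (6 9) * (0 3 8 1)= (0 3 8 1 6 9)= [3, 6, 2, 8, 4, 5, 9, 7, 1, 0]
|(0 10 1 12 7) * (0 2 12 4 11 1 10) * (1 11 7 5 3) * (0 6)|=14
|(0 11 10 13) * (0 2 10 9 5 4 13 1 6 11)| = |(1 6 11 9 5 4 13 2 10)| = 9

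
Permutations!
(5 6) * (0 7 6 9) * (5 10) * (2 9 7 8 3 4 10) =(0 8 3 4 10 5 7 6 2 9) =[8, 1, 9, 4, 10, 7, 2, 6, 3, 0, 5]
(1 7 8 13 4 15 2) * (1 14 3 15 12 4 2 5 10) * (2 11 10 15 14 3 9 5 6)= [0, 7, 3, 14, 12, 15, 2, 8, 13, 5, 1, 10, 4, 11, 9, 6]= (1 7 8 13 11 10)(2 3 14 9 5 15 6)(4 12)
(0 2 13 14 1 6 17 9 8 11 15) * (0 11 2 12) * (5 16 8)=(0 12)(1 6 17 9 5 16 8 2 13 14)(11 15)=[12, 6, 13, 3, 4, 16, 17, 7, 2, 5, 10, 15, 0, 14, 1, 11, 8, 9]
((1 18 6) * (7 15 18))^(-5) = ((1 7 15 18 6))^(-5) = (18)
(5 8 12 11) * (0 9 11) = (0 9 11 5 8 12) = [9, 1, 2, 3, 4, 8, 6, 7, 12, 11, 10, 5, 0]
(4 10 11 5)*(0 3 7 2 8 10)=(0 3 7 2 8 10 11 5 4)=[3, 1, 8, 7, 0, 4, 6, 2, 10, 9, 11, 5]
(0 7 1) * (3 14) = (0 7 1)(3 14) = [7, 0, 2, 14, 4, 5, 6, 1, 8, 9, 10, 11, 12, 13, 3]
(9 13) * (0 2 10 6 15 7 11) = (0 2 10 6 15 7 11)(9 13) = [2, 1, 10, 3, 4, 5, 15, 11, 8, 13, 6, 0, 12, 9, 14, 7]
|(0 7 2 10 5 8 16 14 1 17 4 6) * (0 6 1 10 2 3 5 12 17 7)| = 11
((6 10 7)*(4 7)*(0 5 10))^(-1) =(0 6 7 4 10 5)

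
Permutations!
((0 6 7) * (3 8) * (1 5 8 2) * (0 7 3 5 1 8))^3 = (0 2)(3 5)(6 8)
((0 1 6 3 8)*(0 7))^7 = (0 1 6 3 8 7)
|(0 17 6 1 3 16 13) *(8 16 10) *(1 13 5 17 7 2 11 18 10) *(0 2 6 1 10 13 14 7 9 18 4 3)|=|(0 9 18 13 2 11 4 3 10 8 16 5 17 1)(6 14 7)|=42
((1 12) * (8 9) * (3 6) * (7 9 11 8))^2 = ((1 12)(3 6)(7 9)(8 11))^2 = (12)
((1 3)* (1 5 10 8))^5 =(10)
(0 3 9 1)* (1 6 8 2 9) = [3, 0, 9, 1, 4, 5, 8, 7, 2, 6] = (0 3 1)(2 9 6 8)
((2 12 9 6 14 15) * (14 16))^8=((2 12 9 6 16 14 15))^8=(2 12 9 6 16 14 15)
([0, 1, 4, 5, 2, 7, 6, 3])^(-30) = (7)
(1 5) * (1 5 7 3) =(1 7 3) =[0, 7, 2, 1, 4, 5, 6, 3]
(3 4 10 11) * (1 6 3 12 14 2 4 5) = [0, 6, 4, 5, 10, 1, 3, 7, 8, 9, 11, 12, 14, 13, 2] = (1 6 3 5)(2 4 10 11 12 14)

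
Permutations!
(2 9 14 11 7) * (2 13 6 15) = (2 9 14 11 7 13 6 15) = [0, 1, 9, 3, 4, 5, 15, 13, 8, 14, 10, 7, 12, 6, 11, 2]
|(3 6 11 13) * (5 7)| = |(3 6 11 13)(5 7)| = 4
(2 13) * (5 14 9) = (2 13)(5 14 9) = [0, 1, 13, 3, 4, 14, 6, 7, 8, 5, 10, 11, 12, 2, 9]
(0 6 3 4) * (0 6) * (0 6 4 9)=(0 6 3 9)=[6, 1, 2, 9, 4, 5, 3, 7, 8, 0]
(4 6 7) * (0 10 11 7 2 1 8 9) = (0 10 11 7 4 6 2 1 8 9) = [10, 8, 1, 3, 6, 5, 2, 4, 9, 0, 11, 7]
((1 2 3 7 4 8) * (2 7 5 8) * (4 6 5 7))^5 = (1 6 2 8 7 4 5 3) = ((1 4 2 3 7 6 5 8))^5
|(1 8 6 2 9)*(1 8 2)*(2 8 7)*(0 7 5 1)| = |(0 7 2 9 5 1 8 6)| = 8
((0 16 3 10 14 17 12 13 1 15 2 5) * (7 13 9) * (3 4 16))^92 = ((0 3 10 14 17 12 9 7 13 1 15 2 5)(4 16))^92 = (0 3 10 14 17 12 9 7 13 1 15 2 5)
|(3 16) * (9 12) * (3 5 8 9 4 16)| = 6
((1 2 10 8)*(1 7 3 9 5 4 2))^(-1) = (2 4 5 9 3 7 8 10)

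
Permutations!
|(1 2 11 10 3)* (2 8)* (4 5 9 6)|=12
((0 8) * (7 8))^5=(0 8 7)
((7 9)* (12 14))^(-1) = (7 9)(12 14)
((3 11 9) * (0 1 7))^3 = ((0 1 7)(3 11 9))^3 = (11)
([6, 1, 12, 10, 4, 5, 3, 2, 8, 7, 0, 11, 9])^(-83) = [6, 1, 12, 10, 4, 5, 3, 2, 8, 7, 0, 11, 9]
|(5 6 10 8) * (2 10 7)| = 6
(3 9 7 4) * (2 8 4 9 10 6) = (2 8 4 3 10 6)(7 9) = [0, 1, 8, 10, 3, 5, 2, 9, 4, 7, 6]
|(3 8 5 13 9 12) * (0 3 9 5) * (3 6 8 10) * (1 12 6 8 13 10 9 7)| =|(0 8)(1 12 7)(3 9 6 13 5 10)| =6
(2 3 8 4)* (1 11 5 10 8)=[0, 11, 3, 1, 2, 10, 6, 7, 4, 9, 8, 5]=(1 11 5 10 8 4 2 3)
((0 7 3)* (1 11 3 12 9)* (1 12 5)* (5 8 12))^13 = (0 9 3 12 11 8 1 7 5)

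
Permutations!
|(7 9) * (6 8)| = 2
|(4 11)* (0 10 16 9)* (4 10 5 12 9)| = 4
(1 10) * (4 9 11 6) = (1 10)(4 9 11 6) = [0, 10, 2, 3, 9, 5, 4, 7, 8, 11, 1, 6]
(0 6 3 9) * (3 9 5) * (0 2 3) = (0 6 9 2 3 5) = [6, 1, 3, 5, 4, 0, 9, 7, 8, 2]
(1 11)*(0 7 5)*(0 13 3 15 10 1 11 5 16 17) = (0 7 16 17)(1 5 13 3 15 10) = [7, 5, 2, 15, 4, 13, 6, 16, 8, 9, 1, 11, 12, 3, 14, 10, 17, 0]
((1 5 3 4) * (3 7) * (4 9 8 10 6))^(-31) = ((1 5 7 3 9 8 10 6 4))^(-31) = (1 8 5 10 7 6 3 4 9)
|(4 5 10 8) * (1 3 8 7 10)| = |(1 3 8 4 5)(7 10)| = 10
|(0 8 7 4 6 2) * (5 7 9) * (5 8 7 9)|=|(0 7 4 6 2)(5 9 8)|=15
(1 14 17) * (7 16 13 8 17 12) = [0, 14, 2, 3, 4, 5, 6, 16, 17, 9, 10, 11, 7, 8, 12, 15, 13, 1] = (1 14 12 7 16 13 8 17)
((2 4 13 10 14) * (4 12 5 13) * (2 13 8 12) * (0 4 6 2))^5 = (0 4 6 2)(5 12 8)(10 13 14)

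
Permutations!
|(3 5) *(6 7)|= |(3 5)(6 7)|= 2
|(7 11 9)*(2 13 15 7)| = |(2 13 15 7 11 9)| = 6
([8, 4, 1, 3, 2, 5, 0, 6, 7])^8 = (8)(1 2 4)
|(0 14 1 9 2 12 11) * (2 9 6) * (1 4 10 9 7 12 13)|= 8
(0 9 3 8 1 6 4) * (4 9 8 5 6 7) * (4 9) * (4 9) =(0 8 1 7 4)(3 5 6 9) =[8, 7, 2, 5, 0, 6, 9, 4, 1, 3]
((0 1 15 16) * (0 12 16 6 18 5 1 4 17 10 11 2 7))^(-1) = ((0 4 17 10 11 2 7)(1 15 6 18 5)(12 16))^(-1) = (0 7 2 11 10 17 4)(1 5 18 6 15)(12 16)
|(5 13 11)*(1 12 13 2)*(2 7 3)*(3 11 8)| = 6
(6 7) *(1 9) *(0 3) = (0 3)(1 9)(6 7) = [3, 9, 2, 0, 4, 5, 7, 6, 8, 1]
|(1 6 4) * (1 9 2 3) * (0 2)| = 7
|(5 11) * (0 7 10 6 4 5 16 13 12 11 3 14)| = 8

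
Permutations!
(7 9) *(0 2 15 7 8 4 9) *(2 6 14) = (0 6 14 2 15 7)(4 9 8) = [6, 1, 15, 3, 9, 5, 14, 0, 4, 8, 10, 11, 12, 13, 2, 7]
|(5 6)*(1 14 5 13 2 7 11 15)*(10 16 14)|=|(1 10 16 14 5 6 13 2 7 11 15)|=11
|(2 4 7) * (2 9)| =|(2 4 7 9)| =4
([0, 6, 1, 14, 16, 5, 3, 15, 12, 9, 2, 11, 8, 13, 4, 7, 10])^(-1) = [0, 2, 10, 6, 14, 5, 1, 15, 12, 9, 16, 11, 8, 13, 3, 7, 4]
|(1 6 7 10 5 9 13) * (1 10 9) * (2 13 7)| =6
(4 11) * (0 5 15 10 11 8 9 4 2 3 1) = (0 5 15 10 11 2 3 1)(4 8 9) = [5, 0, 3, 1, 8, 15, 6, 7, 9, 4, 11, 2, 12, 13, 14, 10]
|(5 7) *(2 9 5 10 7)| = 6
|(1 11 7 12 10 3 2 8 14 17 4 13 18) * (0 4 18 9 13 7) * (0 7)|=22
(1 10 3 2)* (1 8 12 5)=[0, 10, 8, 2, 4, 1, 6, 7, 12, 9, 3, 11, 5]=(1 10 3 2 8 12 5)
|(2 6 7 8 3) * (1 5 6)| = 7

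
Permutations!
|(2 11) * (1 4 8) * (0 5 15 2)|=|(0 5 15 2 11)(1 4 8)|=15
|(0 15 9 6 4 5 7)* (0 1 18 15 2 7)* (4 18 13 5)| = |(0 2 7 1 13 5)(6 18 15 9)| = 12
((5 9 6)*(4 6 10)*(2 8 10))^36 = ((2 8 10 4 6 5 9))^36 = (2 8 10 4 6 5 9)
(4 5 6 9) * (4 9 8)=(9)(4 5 6 8)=[0, 1, 2, 3, 5, 6, 8, 7, 4, 9]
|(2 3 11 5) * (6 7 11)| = |(2 3 6 7 11 5)| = 6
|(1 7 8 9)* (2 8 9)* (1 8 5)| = 6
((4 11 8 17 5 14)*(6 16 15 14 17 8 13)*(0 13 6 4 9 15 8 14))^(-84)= (17)(0 8 4 9 6)(11 15 16 13 14)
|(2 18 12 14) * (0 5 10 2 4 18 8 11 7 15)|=8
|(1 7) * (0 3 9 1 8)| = 6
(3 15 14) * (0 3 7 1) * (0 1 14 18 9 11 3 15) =(0 15 18 9 11 3)(7 14) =[15, 1, 2, 0, 4, 5, 6, 14, 8, 11, 10, 3, 12, 13, 7, 18, 16, 17, 9]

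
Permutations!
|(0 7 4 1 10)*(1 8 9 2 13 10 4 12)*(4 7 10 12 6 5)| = |(0 10)(1 7 6 5 4 8 9 2 13 12)| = 10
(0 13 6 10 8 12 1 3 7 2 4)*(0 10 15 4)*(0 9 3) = (0 13 6 15 4 10 8 12 1)(2 9 3 7) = [13, 0, 9, 7, 10, 5, 15, 2, 12, 3, 8, 11, 1, 6, 14, 4]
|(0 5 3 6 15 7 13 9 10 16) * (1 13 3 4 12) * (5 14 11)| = |(0 14 11 5 4 12 1 13 9 10 16)(3 6 15 7)| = 44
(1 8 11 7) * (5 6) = [0, 8, 2, 3, 4, 6, 5, 1, 11, 9, 10, 7] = (1 8 11 7)(5 6)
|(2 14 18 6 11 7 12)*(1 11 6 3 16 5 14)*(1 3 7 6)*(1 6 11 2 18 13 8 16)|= |(1 2 3)(5 14 13 8 16)(7 12 18)|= 15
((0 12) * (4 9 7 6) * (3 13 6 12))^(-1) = ((0 3 13 6 4 9 7 12))^(-1) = (0 12 7 9 4 6 13 3)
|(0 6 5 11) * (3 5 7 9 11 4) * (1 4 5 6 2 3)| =|(0 2 3 6 7 9 11)(1 4)| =14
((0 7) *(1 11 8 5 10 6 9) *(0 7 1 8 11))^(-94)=((11)(0 1)(5 10 6 9 8))^(-94)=(11)(5 10 6 9 8)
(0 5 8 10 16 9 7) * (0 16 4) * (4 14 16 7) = (0 5 8 10 14 16 9 4) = [5, 1, 2, 3, 0, 8, 6, 7, 10, 4, 14, 11, 12, 13, 16, 15, 9]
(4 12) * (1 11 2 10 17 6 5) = [0, 11, 10, 3, 12, 1, 5, 7, 8, 9, 17, 2, 4, 13, 14, 15, 16, 6] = (1 11 2 10 17 6 5)(4 12)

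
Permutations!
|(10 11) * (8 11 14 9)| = 5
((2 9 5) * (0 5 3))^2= (0 2 3 5 9)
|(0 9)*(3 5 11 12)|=|(0 9)(3 5 11 12)|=4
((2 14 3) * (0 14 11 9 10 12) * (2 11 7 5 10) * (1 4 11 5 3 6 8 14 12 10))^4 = (1 2)(3 11)(4 7)(5 9)(6 8 14)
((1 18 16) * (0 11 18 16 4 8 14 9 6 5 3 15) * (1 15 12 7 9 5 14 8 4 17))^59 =((0 11 18 17 1 16 15)(3 12 7 9 6 14 5))^59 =(0 17 15 18 16 11 1)(3 9 5 7 14 12 6)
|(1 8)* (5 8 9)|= |(1 9 5 8)|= 4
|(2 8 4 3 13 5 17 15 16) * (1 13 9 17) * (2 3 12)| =60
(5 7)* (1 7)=[0, 7, 2, 3, 4, 1, 6, 5]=(1 7 5)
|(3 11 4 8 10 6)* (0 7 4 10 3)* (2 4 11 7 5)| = 10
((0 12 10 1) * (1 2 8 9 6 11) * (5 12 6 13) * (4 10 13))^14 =((0 6 11 1)(2 8 9 4 10)(5 12 13))^14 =(0 11)(1 6)(2 10 4 9 8)(5 13 12)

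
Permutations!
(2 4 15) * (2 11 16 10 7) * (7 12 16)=(2 4 15 11 7)(10 12 16)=[0, 1, 4, 3, 15, 5, 6, 2, 8, 9, 12, 7, 16, 13, 14, 11, 10]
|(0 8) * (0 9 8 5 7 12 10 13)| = 6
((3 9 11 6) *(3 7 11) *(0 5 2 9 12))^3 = (0 9)(2 12)(3 5)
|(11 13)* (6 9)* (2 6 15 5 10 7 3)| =8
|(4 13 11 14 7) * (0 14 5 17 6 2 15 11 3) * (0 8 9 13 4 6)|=36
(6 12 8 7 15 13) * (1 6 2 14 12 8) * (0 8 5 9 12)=(0 8 7 15 13 2 14)(1 6 5 9 12)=[8, 6, 14, 3, 4, 9, 5, 15, 7, 12, 10, 11, 1, 2, 0, 13]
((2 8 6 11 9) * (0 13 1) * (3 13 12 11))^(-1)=((0 12 11 9 2 8 6 3 13 1))^(-1)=(0 1 13 3 6 8 2 9 11 12)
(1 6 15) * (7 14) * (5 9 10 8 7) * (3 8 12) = [0, 6, 2, 8, 4, 9, 15, 14, 7, 10, 12, 11, 3, 13, 5, 1] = (1 6 15)(3 8 7 14 5 9 10 12)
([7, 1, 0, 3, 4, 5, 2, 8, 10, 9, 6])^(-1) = (0 2 6 10 8 7)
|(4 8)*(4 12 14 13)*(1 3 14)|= |(1 3 14 13 4 8 12)|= 7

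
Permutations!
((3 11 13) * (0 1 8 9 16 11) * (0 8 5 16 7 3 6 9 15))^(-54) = ((0 1 5 16 11 13 6 9 7 3 8 15))^(-54) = (0 6)(1 9)(3 16)(5 7)(8 11)(13 15)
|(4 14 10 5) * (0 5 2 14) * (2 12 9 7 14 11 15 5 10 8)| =|(0 10 12 9 7 14 8 2 11 15 5 4)| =12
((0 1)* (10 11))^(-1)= (0 1)(10 11)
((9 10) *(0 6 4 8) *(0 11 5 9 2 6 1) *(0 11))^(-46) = ((0 1 11 5 9 10 2 6 4 8))^(-46) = (0 9 4 11 2)(1 10 8 5 6)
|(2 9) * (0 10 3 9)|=5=|(0 10 3 9 2)|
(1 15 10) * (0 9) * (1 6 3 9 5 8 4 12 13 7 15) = (0 5 8 4 12 13 7 15 10 6 3 9) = [5, 1, 2, 9, 12, 8, 3, 15, 4, 0, 6, 11, 13, 7, 14, 10]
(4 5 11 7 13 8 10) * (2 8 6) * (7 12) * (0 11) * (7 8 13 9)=(0 11 12 8 10 4 5)(2 13 6)(7 9)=[11, 1, 13, 3, 5, 0, 2, 9, 10, 7, 4, 12, 8, 6]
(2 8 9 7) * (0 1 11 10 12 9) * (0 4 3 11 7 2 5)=[1, 7, 8, 11, 3, 0, 6, 5, 4, 2, 12, 10, 9]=(0 1 7 5)(2 8 4 3 11 10 12 9)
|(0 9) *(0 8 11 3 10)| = 6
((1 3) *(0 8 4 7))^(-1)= (0 7 4 8)(1 3)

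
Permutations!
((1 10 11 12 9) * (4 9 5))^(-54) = ((1 10 11 12 5 4 9))^(-54) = (1 11 5 9 10 12 4)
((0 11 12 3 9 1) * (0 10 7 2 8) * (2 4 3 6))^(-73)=(0 8 2 6 12 11)(1 9 3 4 7 10)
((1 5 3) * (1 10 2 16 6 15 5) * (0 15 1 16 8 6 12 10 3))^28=((0 15 5)(1 16 12 10 2 8 6))^28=(16)(0 15 5)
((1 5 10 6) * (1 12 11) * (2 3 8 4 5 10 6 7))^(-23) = ((1 10 7 2 3 8 4 5 6 12 11))^(-23) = (1 11 12 6 5 4 8 3 2 7 10)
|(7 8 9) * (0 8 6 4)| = 6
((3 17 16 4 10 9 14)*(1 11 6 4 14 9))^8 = (17)(1 4 11 10 6)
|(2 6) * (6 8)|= |(2 8 6)|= 3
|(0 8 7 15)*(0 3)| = 5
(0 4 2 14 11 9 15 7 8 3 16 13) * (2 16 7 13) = (0 4 16 2 14 11 9 15 13)(3 7 8) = [4, 1, 14, 7, 16, 5, 6, 8, 3, 15, 10, 9, 12, 0, 11, 13, 2]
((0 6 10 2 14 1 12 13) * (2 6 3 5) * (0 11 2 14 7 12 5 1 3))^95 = ((1 5 14 3)(2 7 12 13 11)(6 10))^95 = (1 3 14 5)(6 10)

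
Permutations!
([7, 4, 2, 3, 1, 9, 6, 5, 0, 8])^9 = [8, 4, 2, 3, 1, 7, 6, 0, 9, 5]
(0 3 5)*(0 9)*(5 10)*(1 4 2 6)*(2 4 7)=(0 3 10 5 9)(1 7 2 6)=[3, 7, 6, 10, 4, 9, 1, 2, 8, 0, 5]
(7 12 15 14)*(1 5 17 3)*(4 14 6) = (1 5 17 3)(4 14 7 12 15 6) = [0, 5, 2, 1, 14, 17, 4, 12, 8, 9, 10, 11, 15, 13, 7, 6, 16, 3]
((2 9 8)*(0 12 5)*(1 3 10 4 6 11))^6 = ((0 12 5)(1 3 10 4 6 11)(2 9 8))^6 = (12)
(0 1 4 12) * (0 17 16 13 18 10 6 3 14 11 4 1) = (3 14 11 4 12 17 16 13 18 10 6) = [0, 1, 2, 14, 12, 5, 3, 7, 8, 9, 6, 4, 17, 18, 11, 15, 13, 16, 10]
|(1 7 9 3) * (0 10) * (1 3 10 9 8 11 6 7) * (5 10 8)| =|(0 9 8 11 6 7 5 10)| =8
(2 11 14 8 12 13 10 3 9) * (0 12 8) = (0 12 13 10 3 9 2 11 14) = [12, 1, 11, 9, 4, 5, 6, 7, 8, 2, 3, 14, 13, 10, 0]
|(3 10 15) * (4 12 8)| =3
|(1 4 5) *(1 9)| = 4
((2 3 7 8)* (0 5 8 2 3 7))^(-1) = (0 3 8 5)(2 7)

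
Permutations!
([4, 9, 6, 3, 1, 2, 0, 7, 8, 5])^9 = [1, 5, 0, 3, 9, 6, 4, 7, 8, 2]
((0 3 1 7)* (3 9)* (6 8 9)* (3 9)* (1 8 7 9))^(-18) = (9)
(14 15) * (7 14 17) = (7 14 15 17) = [0, 1, 2, 3, 4, 5, 6, 14, 8, 9, 10, 11, 12, 13, 15, 17, 16, 7]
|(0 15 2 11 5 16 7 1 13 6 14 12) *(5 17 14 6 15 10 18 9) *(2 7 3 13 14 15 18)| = |(0 10 2 11 17 15 7 1 14 12)(3 13 18 9 5 16)| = 30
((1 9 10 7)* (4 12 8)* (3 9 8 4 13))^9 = ((1 8 13 3 9 10 7)(4 12))^9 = (1 13 9 7 8 3 10)(4 12)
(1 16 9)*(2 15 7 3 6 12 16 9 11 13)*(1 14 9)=(2 15 7 3 6 12 16 11 13)(9 14)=[0, 1, 15, 6, 4, 5, 12, 3, 8, 14, 10, 13, 16, 2, 9, 7, 11]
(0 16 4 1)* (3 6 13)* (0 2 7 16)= (1 2 7 16 4)(3 6 13)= [0, 2, 7, 6, 1, 5, 13, 16, 8, 9, 10, 11, 12, 3, 14, 15, 4]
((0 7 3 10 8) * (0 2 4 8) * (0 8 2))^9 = (0 8 10 3 7)(2 4)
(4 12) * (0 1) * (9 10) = (0 1)(4 12)(9 10) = [1, 0, 2, 3, 12, 5, 6, 7, 8, 10, 9, 11, 4]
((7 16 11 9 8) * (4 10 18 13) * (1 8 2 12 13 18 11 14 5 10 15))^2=(18)(1 7 14 10 9 12 4)(2 13 15 8 16 5 11)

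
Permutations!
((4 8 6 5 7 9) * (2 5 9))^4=((2 5 7)(4 8 6 9))^4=(9)(2 5 7)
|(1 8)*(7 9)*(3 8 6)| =|(1 6 3 8)(7 9)| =4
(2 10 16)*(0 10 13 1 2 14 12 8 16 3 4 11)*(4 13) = (0 10 3 13 1 2 4 11)(8 16 14 12) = [10, 2, 4, 13, 11, 5, 6, 7, 16, 9, 3, 0, 8, 1, 12, 15, 14]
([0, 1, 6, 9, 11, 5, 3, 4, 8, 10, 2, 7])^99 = [0, 1, 10, 6, 4, 5, 2, 7, 8, 3, 9, 11]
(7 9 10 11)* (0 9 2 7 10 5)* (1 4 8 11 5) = (0 9 1 4 8 11 10 5)(2 7) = [9, 4, 7, 3, 8, 0, 6, 2, 11, 1, 5, 10]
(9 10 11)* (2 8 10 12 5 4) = [0, 1, 8, 3, 2, 4, 6, 7, 10, 12, 11, 9, 5] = (2 8 10 11 9 12 5 4)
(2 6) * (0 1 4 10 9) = (0 1 4 10 9)(2 6) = [1, 4, 6, 3, 10, 5, 2, 7, 8, 0, 9]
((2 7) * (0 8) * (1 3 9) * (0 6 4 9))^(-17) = (0 9 8 1 6 3 4)(2 7)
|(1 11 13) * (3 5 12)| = 3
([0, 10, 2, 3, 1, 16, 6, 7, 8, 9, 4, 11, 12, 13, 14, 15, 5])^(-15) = (5 16)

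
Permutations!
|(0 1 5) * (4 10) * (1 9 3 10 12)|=8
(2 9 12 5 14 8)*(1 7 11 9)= (1 7 11 9 12 5 14 8 2)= [0, 7, 1, 3, 4, 14, 6, 11, 2, 12, 10, 9, 5, 13, 8]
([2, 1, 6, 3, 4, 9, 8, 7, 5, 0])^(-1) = (0 9 5 8 6 2)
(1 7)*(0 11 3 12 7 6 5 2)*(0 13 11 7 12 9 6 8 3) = (0 7 1 8 3 9 6 5 2 13 11) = [7, 8, 13, 9, 4, 2, 5, 1, 3, 6, 10, 0, 12, 11]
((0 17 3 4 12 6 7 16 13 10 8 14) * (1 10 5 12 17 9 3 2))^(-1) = (0 14 8 10 1 2 17 4 3 9)(5 13 16 7 6 12)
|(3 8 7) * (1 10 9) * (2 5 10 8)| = 8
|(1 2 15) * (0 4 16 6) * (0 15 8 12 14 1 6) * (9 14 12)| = |(0 4 16)(1 2 8 9 14)(6 15)| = 30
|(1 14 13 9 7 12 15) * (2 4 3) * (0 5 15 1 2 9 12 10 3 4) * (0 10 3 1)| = |(0 5 15 2 10 1 14 13 12)(3 9 7)| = 9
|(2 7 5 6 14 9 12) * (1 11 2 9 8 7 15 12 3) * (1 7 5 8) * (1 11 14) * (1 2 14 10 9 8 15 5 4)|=18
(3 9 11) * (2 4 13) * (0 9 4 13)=[9, 1, 13, 4, 0, 5, 6, 7, 8, 11, 10, 3, 12, 2]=(0 9 11 3 4)(2 13)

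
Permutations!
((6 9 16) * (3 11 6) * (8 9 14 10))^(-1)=(3 16 9 8 10 14 6 11)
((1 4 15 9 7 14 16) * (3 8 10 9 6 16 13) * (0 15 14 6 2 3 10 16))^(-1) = (0 6 7 9 10 13 14 4 1 16 8 3 2 15)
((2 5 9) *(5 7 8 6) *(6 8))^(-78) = ((2 7 6 5 9))^(-78) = (2 6 9 7 5)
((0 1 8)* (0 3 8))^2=(8)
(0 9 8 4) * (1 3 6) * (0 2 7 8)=(0 9)(1 3 6)(2 7 8 4)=[9, 3, 7, 6, 2, 5, 1, 8, 4, 0]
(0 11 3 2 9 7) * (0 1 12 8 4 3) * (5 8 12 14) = (0 11)(1 14 5 8 4 3 2 9 7) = [11, 14, 9, 2, 3, 8, 6, 1, 4, 7, 10, 0, 12, 13, 5]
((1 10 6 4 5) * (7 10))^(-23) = ((1 7 10 6 4 5))^(-23) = (1 7 10 6 4 5)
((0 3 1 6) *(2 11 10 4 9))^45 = (11)(0 3 1 6) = ((0 3 1 6)(2 11 10 4 9))^45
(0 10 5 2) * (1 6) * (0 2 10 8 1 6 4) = (0 8 1 4)(5 10) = [8, 4, 2, 3, 0, 10, 6, 7, 1, 9, 5]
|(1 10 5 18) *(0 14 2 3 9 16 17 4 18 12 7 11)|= |(0 14 2 3 9 16 17 4 18 1 10 5 12 7 11)|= 15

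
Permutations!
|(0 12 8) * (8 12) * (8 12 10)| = |(0 12 10 8)| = 4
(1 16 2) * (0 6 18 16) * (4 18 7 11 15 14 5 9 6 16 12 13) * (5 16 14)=[14, 0, 1, 3, 18, 9, 7, 11, 8, 6, 10, 15, 13, 4, 16, 5, 2, 17, 12]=(0 14 16 2 1)(4 18 12 13)(5 9 6 7 11 15)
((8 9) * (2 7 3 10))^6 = (2 3)(7 10)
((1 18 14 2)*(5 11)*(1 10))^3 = ((1 18 14 2 10)(5 11))^3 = (1 2 18 10 14)(5 11)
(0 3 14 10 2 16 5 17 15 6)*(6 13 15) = (0 3 14 10 2 16 5 17 6)(13 15) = [3, 1, 16, 14, 4, 17, 0, 7, 8, 9, 2, 11, 12, 15, 10, 13, 5, 6]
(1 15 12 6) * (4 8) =(1 15 12 6)(4 8) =[0, 15, 2, 3, 8, 5, 1, 7, 4, 9, 10, 11, 6, 13, 14, 12]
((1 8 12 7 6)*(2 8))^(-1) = (1 6 7 12 8 2)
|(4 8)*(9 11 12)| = |(4 8)(9 11 12)| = 6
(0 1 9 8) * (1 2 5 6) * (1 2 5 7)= (0 5 6 2 7 1 9 8)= [5, 9, 7, 3, 4, 6, 2, 1, 0, 8]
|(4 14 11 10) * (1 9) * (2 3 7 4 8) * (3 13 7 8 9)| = |(1 3 8 2 13 7 4 14 11 10 9)| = 11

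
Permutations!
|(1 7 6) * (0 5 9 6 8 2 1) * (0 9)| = |(0 5)(1 7 8 2)(6 9)| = 4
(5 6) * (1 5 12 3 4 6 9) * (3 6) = [0, 5, 2, 4, 3, 9, 12, 7, 8, 1, 10, 11, 6] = (1 5 9)(3 4)(6 12)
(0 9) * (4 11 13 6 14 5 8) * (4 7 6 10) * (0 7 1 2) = (0 9 7 6 14 5 8 1 2)(4 11 13 10) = [9, 2, 0, 3, 11, 8, 14, 6, 1, 7, 4, 13, 12, 10, 5]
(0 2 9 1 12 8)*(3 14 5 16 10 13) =(0 2 9 1 12 8)(3 14 5 16 10 13) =[2, 12, 9, 14, 4, 16, 6, 7, 0, 1, 13, 11, 8, 3, 5, 15, 10]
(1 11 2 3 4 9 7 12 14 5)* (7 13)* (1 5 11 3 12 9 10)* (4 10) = (1 3 10)(2 12 14 11)(7 9 13) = [0, 3, 12, 10, 4, 5, 6, 9, 8, 13, 1, 2, 14, 7, 11]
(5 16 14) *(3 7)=(3 7)(5 16 14)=[0, 1, 2, 7, 4, 16, 6, 3, 8, 9, 10, 11, 12, 13, 5, 15, 14]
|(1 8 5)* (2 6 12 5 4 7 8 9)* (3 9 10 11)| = |(1 10 11 3 9 2 6 12 5)(4 7 8)| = 9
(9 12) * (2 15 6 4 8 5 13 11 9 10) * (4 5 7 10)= [0, 1, 15, 3, 8, 13, 5, 10, 7, 12, 2, 9, 4, 11, 14, 6]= (2 15 6 5 13 11 9 12 4 8 7 10)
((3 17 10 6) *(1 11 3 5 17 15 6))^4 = (1 6)(3 17)(5 11)(10 15)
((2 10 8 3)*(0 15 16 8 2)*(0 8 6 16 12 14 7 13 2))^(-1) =(0 10 2 13 7 14 12 15)(3 8)(6 16)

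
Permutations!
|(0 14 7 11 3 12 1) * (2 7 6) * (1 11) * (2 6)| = |(0 14 2 7 1)(3 12 11)| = 15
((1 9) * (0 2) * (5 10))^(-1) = ((0 2)(1 9)(5 10))^(-1) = (0 2)(1 9)(5 10)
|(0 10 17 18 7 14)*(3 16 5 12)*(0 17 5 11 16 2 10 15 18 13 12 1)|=26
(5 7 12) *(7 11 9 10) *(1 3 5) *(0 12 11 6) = (0 12 1 3 5 6)(7 11 9 10) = [12, 3, 2, 5, 4, 6, 0, 11, 8, 10, 7, 9, 1]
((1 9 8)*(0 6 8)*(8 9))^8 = (0 9 6)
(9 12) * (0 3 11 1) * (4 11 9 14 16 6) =(0 3 9 12 14 16 6 4 11 1) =[3, 0, 2, 9, 11, 5, 4, 7, 8, 12, 10, 1, 14, 13, 16, 15, 6]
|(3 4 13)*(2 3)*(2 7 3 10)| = |(2 10)(3 4 13 7)| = 4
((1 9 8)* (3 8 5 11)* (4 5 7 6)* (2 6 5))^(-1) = (1 8 3 11 5 7 9)(2 4 6)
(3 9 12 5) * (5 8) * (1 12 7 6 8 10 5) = (1 12 10 5 3 9 7 6 8) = [0, 12, 2, 9, 4, 3, 8, 6, 1, 7, 5, 11, 10]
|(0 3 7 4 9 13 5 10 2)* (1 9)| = 10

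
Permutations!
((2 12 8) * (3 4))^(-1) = (2 8 12)(3 4)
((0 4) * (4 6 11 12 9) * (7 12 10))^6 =(0 9 7 11)(4 12 10 6)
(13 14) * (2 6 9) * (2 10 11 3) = (2 6 9 10 11 3)(13 14) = [0, 1, 6, 2, 4, 5, 9, 7, 8, 10, 11, 3, 12, 14, 13]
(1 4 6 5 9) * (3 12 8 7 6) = [0, 4, 2, 12, 3, 9, 5, 6, 7, 1, 10, 11, 8] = (1 4 3 12 8 7 6 5 9)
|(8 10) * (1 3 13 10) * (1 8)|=4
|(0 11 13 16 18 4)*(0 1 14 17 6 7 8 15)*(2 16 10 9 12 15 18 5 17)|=77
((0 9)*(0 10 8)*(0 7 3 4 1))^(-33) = (0 1 4 3 7 8 10 9)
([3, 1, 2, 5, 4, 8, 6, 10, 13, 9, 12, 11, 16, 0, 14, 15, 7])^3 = [8, 1, 2, 13, 4, 0, 6, 16, 3, 9, 7, 11, 10, 5, 14, 15, 12]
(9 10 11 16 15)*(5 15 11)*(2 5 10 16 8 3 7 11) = [0, 1, 5, 7, 4, 15, 6, 11, 3, 16, 10, 8, 12, 13, 14, 9, 2] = (2 5 15 9 16)(3 7 11 8)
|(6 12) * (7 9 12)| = |(6 7 9 12)| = 4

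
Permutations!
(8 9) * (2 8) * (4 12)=(2 8 9)(4 12)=[0, 1, 8, 3, 12, 5, 6, 7, 9, 2, 10, 11, 4]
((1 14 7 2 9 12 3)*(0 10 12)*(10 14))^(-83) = (0 7 9 14 2)(1 10 12 3)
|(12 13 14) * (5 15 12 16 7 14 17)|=15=|(5 15 12 13 17)(7 14 16)|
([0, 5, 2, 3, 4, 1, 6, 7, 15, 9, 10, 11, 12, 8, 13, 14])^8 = [0, 1, 2, 3, 4, 5, 6, 7, 8, 9, 10, 11, 12, 13, 14, 15]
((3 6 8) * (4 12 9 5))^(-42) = ((3 6 8)(4 12 9 5))^(-42) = (4 9)(5 12)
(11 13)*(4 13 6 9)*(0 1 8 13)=(0 1 8 13 11 6 9 4)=[1, 8, 2, 3, 0, 5, 9, 7, 13, 4, 10, 6, 12, 11]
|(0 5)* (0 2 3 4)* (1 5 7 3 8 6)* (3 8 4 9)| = 8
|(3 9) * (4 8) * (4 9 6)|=|(3 6 4 8 9)|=5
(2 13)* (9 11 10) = (2 13)(9 11 10) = [0, 1, 13, 3, 4, 5, 6, 7, 8, 11, 9, 10, 12, 2]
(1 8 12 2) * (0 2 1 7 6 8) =(0 2 7 6 8 12 1) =[2, 0, 7, 3, 4, 5, 8, 6, 12, 9, 10, 11, 1]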